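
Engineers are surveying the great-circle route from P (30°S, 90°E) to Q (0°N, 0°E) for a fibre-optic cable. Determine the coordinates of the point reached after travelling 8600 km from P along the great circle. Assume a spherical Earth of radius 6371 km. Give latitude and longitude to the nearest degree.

The haversine formula gives a central angle δ ≈ 1.571 rad (90.0°) between the endpoints. The total great-circle distance is δ·R ≈ 1.571 × 6371 ≈ 10008 km, so the target fraction is f = 8600/10008 ≈ 0.859.
Interpolate at f ≈ 0.859 with slerp weights a = sin((1−f)δ)/sin δ ≈ 0.219, b = sin(fδ)/sin δ ≈ 0.976.
p = a·p₁ + b·p₂ ≈ (0.976, 0.190, -0.110); φ = arcsin(p_z) ≈ -6.29°, λ = atan2(p_y, p_x) ≈ 11.01°.

≈ (6°S, 11°E)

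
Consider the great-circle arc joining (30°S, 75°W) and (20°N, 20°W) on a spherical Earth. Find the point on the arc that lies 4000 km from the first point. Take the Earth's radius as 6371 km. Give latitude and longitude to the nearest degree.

Convert each endpoint to a unit vector on the sphere (x = cos φ cos λ, y = cos φ sin λ, z = sin φ).
The central angle between the endpoints is δ = arccos(p₁·p₂) ≈ 1.271 rad (72.8°). The total great-circle distance is δ·R ≈ 1.271 × 6371 ≈ 8095 km, so the target fraction is f = 4000/8095 ≈ 0.494.
Interpolate at f ≈ 0.494 with slerp weights a = sin((1−f)δ)/sin δ ≈ 0.627, b = sin(fδ)/sin δ ≈ 0.615.
p = a·p₁ + b·p₂ ≈ (0.684, -0.722, -0.103); φ = arcsin(p_z) ≈ -5.94°, λ = atan2(p_y, p_x) ≈ -46.58°.

≈ (6°S, 47°W)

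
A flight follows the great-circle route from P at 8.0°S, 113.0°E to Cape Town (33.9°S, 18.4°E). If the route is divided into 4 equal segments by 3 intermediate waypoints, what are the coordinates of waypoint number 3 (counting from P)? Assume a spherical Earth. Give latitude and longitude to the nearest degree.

The haversine formula gives a central angle δ ≈ 1.559 rad (89.3°) between the endpoints.
Interpolate at f = 3/4 with slerp weights a = sin((1−f)δ)/sin δ ≈ 0.380, b = sin(fδ)/sin δ ≈ 0.921.
p = a·p₁ + b·p₂ ≈ (0.578, 0.588, -0.566); φ = arcsin(p_z) ≈ -34.49°, λ = atan2(p_y, p_x) ≈ 45.47°.

≈ 34°S, 45°E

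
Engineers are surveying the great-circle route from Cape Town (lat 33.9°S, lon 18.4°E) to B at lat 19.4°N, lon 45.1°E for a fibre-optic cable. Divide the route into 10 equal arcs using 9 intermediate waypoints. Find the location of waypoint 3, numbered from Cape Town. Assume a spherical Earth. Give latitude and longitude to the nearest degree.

Write both endpoints as unit vectors p₁, p₂ with components (cos φ cos λ, cos φ sin λ, sin φ).
The central angle between the endpoints is δ = arccos(p₁·p₂) ≈ 1.031 rad (59.1°).
Interpolate at f = 3/10 with slerp weights a = sin((1−f)δ)/sin δ ≈ 0.770, b = sin(fδ)/sin δ ≈ 0.355.
p = a·p₁ + b·p₂ ≈ (0.843, 0.439, -0.312); φ = arcsin(p_z) ≈ -18.16°, λ = atan2(p_y, p_x) ≈ 27.51°.

≈ lat 18°S, lon 28°E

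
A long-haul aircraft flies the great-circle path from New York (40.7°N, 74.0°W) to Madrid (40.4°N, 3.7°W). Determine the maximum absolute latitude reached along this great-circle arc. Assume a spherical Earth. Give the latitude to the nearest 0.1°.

≈ 46.3°N

The great circle lies in the plane with unit normal n̂ = (p₁ × p₂)/|p₁ × p₂|.
Here n̂_z ≈ +0.691; the vertex latitude is φ_max = arccos|n̂_z| ≈ 46.3°.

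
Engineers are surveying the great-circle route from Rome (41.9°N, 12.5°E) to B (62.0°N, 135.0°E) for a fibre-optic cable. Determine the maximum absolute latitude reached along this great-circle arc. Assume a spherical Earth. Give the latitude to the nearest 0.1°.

The great circle lies in the plane with unit normal n̂ = (p₁ × p₂)/|p₁ × p₂|.
Here n̂_z ≈ +0.322; the vertex latitude is φ_max = arccos|n̂_z| ≈ 71.2°.

≈ 71.2°N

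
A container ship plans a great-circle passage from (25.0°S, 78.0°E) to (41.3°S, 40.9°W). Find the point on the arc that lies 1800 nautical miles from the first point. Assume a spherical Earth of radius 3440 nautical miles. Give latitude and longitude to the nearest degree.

≈ (45°S, 50°E)

Convert each endpoint to a unit vector on the sphere (x = cos φ cos λ, y = cos φ sin λ, z = sin φ).
The central angle between the endpoints is δ = arccos(p₁·p₂) ≈ 1.621 rad (92.9°). The total great-circle distance is δ·R ≈ 1.621 × 3440 ≈ 5576 nmi, so the target fraction is f = 1800/5576 ≈ 0.323.
Interpolate at f ≈ 0.323 with slerp weights a = sin((1−f)δ)/sin δ ≈ 0.891, b = sin(fδ)/sin δ ≈ 0.500.
p = a·p₁ + b·p₂ ≈ (0.452, 0.544, -0.707); φ = arcsin(p_z) ≈ -44.98°, λ = atan2(p_y, p_x) ≈ 50.27°.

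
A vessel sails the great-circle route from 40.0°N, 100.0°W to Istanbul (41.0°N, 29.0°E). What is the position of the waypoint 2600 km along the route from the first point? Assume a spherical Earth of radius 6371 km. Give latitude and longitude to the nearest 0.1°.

Write both endpoints as unit vectors p₁, p₂ with components (cos φ cos λ, cos φ sin λ, sin φ).
The central angle between the endpoints is δ = arccos(p₁·p₂) ≈ 1.513 rad (86.7°). The total great-circle distance is δ·R ≈ 1.513 × 6371 ≈ 9639 km, so the target fraction is f = 2600/9639 ≈ 0.270.
Interpolate at f ≈ 0.270 with slerp weights a = sin((1−f)δ)/sin δ ≈ 0.895, b = sin(fδ)/sin δ ≈ 0.398.
p = a·p₁ + b·p₂ ≈ (0.143, -0.530, 0.836); φ = arcsin(p_z) ≈ 56.72°, λ = atan2(p_y, p_x) ≈ -74.85°.

≈ 56.7°N, 74.9°W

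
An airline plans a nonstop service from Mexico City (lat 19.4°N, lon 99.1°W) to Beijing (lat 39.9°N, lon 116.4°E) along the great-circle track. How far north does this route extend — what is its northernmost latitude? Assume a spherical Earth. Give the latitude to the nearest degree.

The great circle lies in the plane with unit normal n̂ = (p₁ × p₂)/|p₁ × p₂|.
Here n̂_z ≈ -0.453; the vertex latitude is φ_max = arccos|n̂_z| ≈ 63.0°.
Check via Clairaut: cos φ_max = |cos φ₁| · sin C = cos(19.4°)·sin(28.7°) ≈ 0.453, again giving ≈ 63.0°.

≈ 63°N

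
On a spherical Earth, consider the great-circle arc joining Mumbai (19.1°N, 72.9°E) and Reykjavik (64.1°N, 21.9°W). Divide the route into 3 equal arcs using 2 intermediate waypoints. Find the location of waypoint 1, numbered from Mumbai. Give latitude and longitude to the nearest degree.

≈ 41°N, 58°E

Write both endpoints as unit vectors p₁, p₂ with components (cos φ cos λ, cos φ sin λ, sin φ).
The central angle between the endpoints is δ = arccos(p₁·p₂) ≈ 1.308 rad (74.9°).
Interpolate at f = 1/3 with slerp weights a = sin((1−f)δ)/sin δ ≈ 0.793, b = sin(fδ)/sin δ ≈ 0.437.
p = a·p₁ + b·p₂ ≈ (0.398, 0.645, 0.653); φ = arcsin(p_z) ≈ 40.76°, λ = atan2(p_y, p_x) ≈ 58.35°.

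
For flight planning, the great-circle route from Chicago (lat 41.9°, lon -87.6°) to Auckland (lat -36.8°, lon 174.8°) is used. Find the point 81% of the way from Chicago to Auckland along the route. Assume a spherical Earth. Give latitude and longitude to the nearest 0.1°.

≈ lat -22.8°, lon -164.8°

Convert each endpoint to a unit vector on the sphere (x = cos φ cos λ, y = cos φ sin λ, z = sin φ).
The central angle between the endpoints is δ = arccos(p₁·p₂) ≈ 2.070 rad (118.6°).
Interpolate at f = 0.81 with slerp weights a = sin((1−f)δ)/sin δ ≈ 0.437, b = sin(fδ)/sin δ ≈ 1.133.
p = a·p₁ + b·p₂ ≈ (-0.890, -0.242, -0.387); φ = arcsin(p_z) ≈ -22.77°, λ = atan2(p_y, p_x) ≈ -164.75°.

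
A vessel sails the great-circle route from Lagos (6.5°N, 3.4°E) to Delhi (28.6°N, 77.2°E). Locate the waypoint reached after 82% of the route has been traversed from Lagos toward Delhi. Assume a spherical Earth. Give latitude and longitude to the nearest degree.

≈ 27°N, 62°E

Write both endpoints as unit vectors p₁, p₂ with components (cos φ cos λ, cos φ sin λ, sin φ).
The central angle between the endpoints is δ = arccos(p₁·p₂) ≈ 1.269 rad (72.7°).
Interpolate at f = 0.82 with slerp weights a = sin((1−f)δ)/sin δ ≈ 0.237, b = sin(fδ)/sin δ ≈ 0.903.
p = a·p₁ + b·p₂ ≈ (0.411, 0.788, 0.459); φ = arcsin(p_z) ≈ 27.34°, λ = atan2(p_y, p_x) ≈ 62.44°.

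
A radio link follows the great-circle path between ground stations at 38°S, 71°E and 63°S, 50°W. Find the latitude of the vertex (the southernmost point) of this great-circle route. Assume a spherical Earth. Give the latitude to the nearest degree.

The great circle lies in the plane with unit normal n̂ = (p₁ × p₂)/|p₁ × p₂|.
Here n̂_z ≈ -0.329; the vertex latitude is φ_max = arccos|n̂_z| ≈ 70.8°.

≈ 71°S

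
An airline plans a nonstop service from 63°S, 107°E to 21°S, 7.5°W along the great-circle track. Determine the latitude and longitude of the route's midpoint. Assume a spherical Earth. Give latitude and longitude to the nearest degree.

Convert each endpoint to a unit vector on the sphere (x = cos φ cos λ, y = cos φ sin λ, z = sin φ).
The central angle between the endpoints is δ = arccos(p₁·p₂) ≈ 1.427 rad (81.7°).
Interpolate at f = 1/2 with slerp weights a = sin((1−f)δ)/sin δ ≈ 0.661, b = sin(fδ)/sin δ ≈ 0.661.
p = a·p₁ + b·p₂ ≈ (0.524, 0.207, -0.826); φ = arcsin(p_z) ≈ -55.70°, λ = atan2(p_y, p_x) ≈ 21.50°.

≈ 56°S, 21°E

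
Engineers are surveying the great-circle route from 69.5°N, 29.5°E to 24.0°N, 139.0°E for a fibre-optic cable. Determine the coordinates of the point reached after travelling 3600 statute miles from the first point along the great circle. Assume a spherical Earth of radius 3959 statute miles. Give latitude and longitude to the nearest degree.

Write both endpoints as unit vectors p₁, p₂ with components (cos φ cos λ, cos φ sin λ, sin φ).
The central angle between the endpoints is δ = arccos(p₁·p₂) ≈ 1.293 rad (74.1°). The total great-circle distance is δ·R ≈ 1.293 × 3959 ≈ 5119 mi, so the target fraction is f = 3600/5119 ≈ 0.703.
Interpolate at f ≈ 0.703 with slerp weights a = sin((1−f)δ)/sin δ ≈ 0.389, b = sin(fδ)/sin δ ≈ 0.821.
p = a·p₁ + b·p₂ ≈ (-0.447, 0.559, 0.698); φ = arcsin(p_z) ≈ 44.30°, λ = atan2(p_y, p_x) ≈ 128.66°.

≈ 44°N, 129°E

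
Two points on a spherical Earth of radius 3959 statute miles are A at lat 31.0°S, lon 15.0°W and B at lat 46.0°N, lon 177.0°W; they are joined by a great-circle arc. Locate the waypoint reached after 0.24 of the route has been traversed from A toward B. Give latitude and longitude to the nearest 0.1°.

Convert each endpoint to a unit vector on the sphere (x = cos φ cos λ, y = cos φ sin λ, z = sin φ).
The central angle between the endpoints is δ = arccos(p₁·p₂) ≈ 2.784 rad (159.5°).
Interpolate at f = 0.24 with slerp weights a = sin((1−f)δ)/sin δ ≈ 2.444, b = sin(fδ)/sin δ ≈ 1.771.
p = a·p₁ + b·p₂ ≈ (0.795, -0.606, 0.015); φ = arcsin(p_z) ≈ 0.87°, λ = atan2(p_y, p_x) ≈ -37.34°.

≈ lat 0.9°N, lon 37.3°W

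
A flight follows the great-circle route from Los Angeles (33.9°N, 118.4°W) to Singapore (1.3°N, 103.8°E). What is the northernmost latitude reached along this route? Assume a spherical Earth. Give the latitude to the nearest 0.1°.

The great circle lies in the plane with unit normal n̂ = (p₁ × p₂)/|p₁ × p₂|.
Here n̂_z ≈ -0.698; the vertex latitude is φ_max = arccos|n̂_z| ≈ 45.7°.
Check via Clairaut: cos φ_max = |cos φ₁| · sin C = cos(33.9°)·sin(57.3°) ≈ 0.698, again giving ≈ 45.7°.

≈ 45.7°N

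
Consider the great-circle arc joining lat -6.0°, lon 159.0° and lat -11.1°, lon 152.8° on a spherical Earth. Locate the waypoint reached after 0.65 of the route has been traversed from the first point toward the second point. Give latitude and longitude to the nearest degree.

≈ lat -9°, lon 155°

Write both endpoints as unit vectors p₁, p₂ with components (cos φ cos λ, cos φ sin λ, sin φ).
The central angle between the endpoints is δ = arccos(p₁·p₂) ≈ 0.139 rad (8.0°).
Interpolate at f = 0.65 with slerp weights a = sin((1−f)δ)/sin δ ≈ 0.351, b = sin(fδ)/sin δ ≈ 0.651.
p = a·p₁ + b·p₂ ≈ (-0.894, 0.417, -0.162); φ = arcsin(p_z) ≈ -9.33°, λ = atan2(p_y, p_x) ≈ 154.99°.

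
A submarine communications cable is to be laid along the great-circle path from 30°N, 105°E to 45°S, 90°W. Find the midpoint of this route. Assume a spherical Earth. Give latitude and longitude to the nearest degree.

≈ 39°S, 150°E

Write both endpoints as unit vectors p₁, p₂ with components (cos φ cos λ, cos φ sin λ, sin φ).
The central angle between the endpoints is δ = arccos(p₁·p₂) ≈ 2.809 rad (160.9°).
Interpolate at f = 1/2 with slerp weights a = sin((1−f)δ)/sin δ ≈ 3.017, b = sin(fδ)/sin δ ≈ 3.017.
p = a·p₁ + b·p₂ ≈ (-0.676, 0.390, -0.625); φ = arcsin(p_z) ≈ -38.67°, λ = atan2(p_y, p_x) ≈ 150.00°.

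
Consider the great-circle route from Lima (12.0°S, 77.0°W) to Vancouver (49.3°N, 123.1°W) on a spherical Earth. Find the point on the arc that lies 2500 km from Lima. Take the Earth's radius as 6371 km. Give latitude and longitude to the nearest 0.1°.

≈ (7.7°N, 87.9°W)

Write both endpoints as unit vectors p₁, p₂ with components (cos φ cos λ, cos φ sin λ, sin φ).
The central angle between the endpoints is δ = arccos(p₁·p₂) ≈ 1.282 rad (73.5°). The total great-circle distance is δ·R ≈ 1.282 × 6371 ≈ 8169 km, so the target fraction is f = 2500/8169 ≈ 0.306.
Interpolate at f ≈ 0.306 with slerp weights a = sin((1−f)δ)/sin δ ≈ 0.810, b = sin(fδ)/sin δ ≈ 0.399.
p = a·p₁ + b·p₂ ≈ (0.036, -0.990, 0.134); φ = arcsin(p_z) ≈ 7.70°, λ = atan2(p_y, p_x) ≈ -87.90°.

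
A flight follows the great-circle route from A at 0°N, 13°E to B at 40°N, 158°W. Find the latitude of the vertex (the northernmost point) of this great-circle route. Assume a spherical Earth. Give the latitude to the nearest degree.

The great circle lies in the plane with unit normal n̂ = (p₁ × p₂)/|p₁ × p₂|.
Here n̂_z ≈ -0.183; the vertex latitude is φ_max = arccos|n̂_z| ≈ 79.4°.
Check via Clairaut: cos φ_max = |cos φ₁| · sin C = cos(0.0°)·sin(10.6°) ≈ 0.183, again giving ≈ 79.4°.

≈ 79°N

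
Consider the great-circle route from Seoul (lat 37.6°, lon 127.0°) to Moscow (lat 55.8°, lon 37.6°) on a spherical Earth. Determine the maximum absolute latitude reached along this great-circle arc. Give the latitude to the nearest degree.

≈ 59°

The great circle lies in the plane with unit normal n̂ = (p₁ × p₂)/|p₁ × p₂|.
Here n̂_z ≈ -0.517; the vertex latitude is φ_max = arccos|n̂_z| ≈ 58.8°.
Check via Clairaut: cos φ_max = |cos φ₁| · sin C = cos(37.6°)·sin(40.8°) ≈ 0.517, again giving ≈ 58.8°.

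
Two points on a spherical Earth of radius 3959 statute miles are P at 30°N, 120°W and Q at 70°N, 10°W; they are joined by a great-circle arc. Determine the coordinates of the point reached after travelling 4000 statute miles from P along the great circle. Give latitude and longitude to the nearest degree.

Convert each endpoint to a unit vector on the sphere (x = cos φ cos λ, y = cos φ sin λ, z = sin φ).
The central angle between the endpoints is δ = arccos(p₁·p₂) ≈ 1.193 rad (68.4°). The total great-circle distance is δ·R ≈ 1.193 × 3959 ≈ 4725 mi, so the target fraction is f = 4000/4725 ≈ 0.847.
Interpolate at f ≈ 0.847 with slerp weights a = sin((1−f)δ)/sin δ ≈ 0.196, b = sin(fδ)/sin δ ≈ 0.911.
p = a·p₁ + b·p₂ ≈ (0.222, -0.201, 0.954); φ = arcsin(p_z) ≈ 72.57°, λ = atan2(p_y, p_x) ≈ -42.13°.

≈ 73°N, 42°W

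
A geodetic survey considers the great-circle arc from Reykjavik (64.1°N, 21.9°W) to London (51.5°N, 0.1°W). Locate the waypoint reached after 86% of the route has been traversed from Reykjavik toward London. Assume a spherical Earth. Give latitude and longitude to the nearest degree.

≈ 53°N, 2°W

Convert each endpoint to a unit vector on the sphere (x = cos φ cos λ, y = cos φ sin λ, z = sin φ).
The central angle between the endpoints is δ = arccos(p₁·p₂) ≈ 0.296 rad (17.0°).
Interpolate at f = 0.86 with slerp weights a = sin((1−f)δ)/sin δ ≈ 0.142, b = sin(fδ)/sin δ ≈ 0.863.
p = a·p₁ + b·p₂ ≈ (0.595, -0.024, 0.803); φ = arcsin(p_z) ≈ 53.45°, λ = atan2(p_y, p_x) ≈ -2.32°.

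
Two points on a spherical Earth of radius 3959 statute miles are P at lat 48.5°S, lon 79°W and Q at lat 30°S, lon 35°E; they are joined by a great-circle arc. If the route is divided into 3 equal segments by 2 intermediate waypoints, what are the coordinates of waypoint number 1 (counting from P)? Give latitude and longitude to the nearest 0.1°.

Write both endpoints as unit vectors p₁, p₂ with components (cos φ cos λ, cos φ sin λ, sin φ).
The central angle between the endpoints is δ = arccos(p₁·p₂) ≈ 1.429 rad (81.9°).
Interpolate at f = 1/3 with slerp weights a = sin((1−f)δ)/sin δ ≈ 0.823, b = sin(fδ)/sin δ ≈ 0.463.
p = a·p₁ + b·p₂ ≈ (0.433, -0.305, -0.848); φ = arcsin(p_z) ≈ -58.02°, λ = atan2(p_y, p_x) ≈ -35.21°.

≈ lat 58.0°S, lon 35.2°W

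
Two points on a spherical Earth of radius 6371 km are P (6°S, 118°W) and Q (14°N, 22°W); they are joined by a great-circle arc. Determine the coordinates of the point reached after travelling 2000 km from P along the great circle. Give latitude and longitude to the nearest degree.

≈ (2°S, 101°W)

Convert each endpoint to a unit vector on the sphere (x = cos φ cos λ, y = cos φ sin λ, z = sin φ).
The central angle between the endpoints is δ = arccos(p₁·p₂) ≈ 1.697 rad (97.2°). The total great-circle distance is δ·R ≈ 1.697 × 6371 ≈ 10813 km, so the target fraction is f = 2000/10813 ≈ 0.185.
Interpolate at f ≈ 0.185 with slerp weights a = sin((1−f)δ)/sin δ ≈ 0.990, b = sin(fδ)/sin δ ≈ 0.311.
p = a·p₁ + b·p₂ ≈ (-0.182, -0.983, -0.028); φ = arcsin(p_z) ≈ -1.62°, λ = atan2(p_y, p_x) ≈ -100.51°.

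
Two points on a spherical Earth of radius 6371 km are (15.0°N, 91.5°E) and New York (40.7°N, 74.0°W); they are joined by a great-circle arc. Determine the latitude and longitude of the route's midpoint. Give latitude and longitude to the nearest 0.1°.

The haversine formula gives a central angle δ ≈ 2.141 rad (122.7°) between the endpoints.
Interpolate at f = 1/2 with slerp weights a = sin((1−f)δ)/sin δ ≈ 1.043, b = sin(fδ)/sin δ ≈ 1.043.
p = a·p₁ + b·p₂ ≈ (0.192, 0.247, 0.950); φ = arcsin(p_z) ≈ 71.79°, λ = atan2(p_y, p_x) ≈ 52.20°.

≈ (71.8°N, 52.2°E)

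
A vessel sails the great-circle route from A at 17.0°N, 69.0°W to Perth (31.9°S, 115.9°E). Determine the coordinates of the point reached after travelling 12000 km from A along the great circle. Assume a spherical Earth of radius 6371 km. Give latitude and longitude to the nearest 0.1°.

The haversine formula gives a central angle δ ≈ 2.870 rad (164.5°) between the endpoints. The total great-circle distance is δ·R ≈ 2.870 × 6371 ≈ 18286 km, so the target fraction is f = 12000/18286 ≈ 0.656.
Interpolate at f ≈ 0.656 with slerp weights a = sin((1−f)δ)/sin δ ≈ 3.112, b = sin(fδ)/sin δ ≈ 3.550.
p = a·p₁ + b·p₂ ≈ (-0.250, -0.068, -0.966); φ = arcsin(p_z) ≈ -75.00°, λ = atan2(p_y, p_x) ≈ -164.86°.

≈ 75.0°S, 164.9°W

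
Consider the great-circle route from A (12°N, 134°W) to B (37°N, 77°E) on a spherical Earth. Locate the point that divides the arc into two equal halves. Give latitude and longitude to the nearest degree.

The haversine formula gives a central angle δ ≈ 2.147 rad (123.0°) between the endpoints.
Interpolate at f = 1/2 with slerp weights a = sin((1−f)δ)/sin δ ≈ 1.048, b = sin(fδ)/sin δ ≈ 1.048.
p = a·p₁ + b·p₂ ≈ (-0.524, 0.078, 0.848); φ = arcsin(p_z) ≈ 58.03°, λ = atan2(p_y, p_x) ≈ 171.52°.

≈ (58°N, 172°E)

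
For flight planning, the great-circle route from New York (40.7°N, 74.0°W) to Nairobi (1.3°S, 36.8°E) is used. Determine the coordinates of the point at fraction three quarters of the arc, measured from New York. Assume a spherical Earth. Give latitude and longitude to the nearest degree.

≈ (16°N, 17°E)

From cos δ = sin φ₁ sin φ₂ + cos φ₁ cos φ₂ cos Δλ, the central angle is δ ≈ 1.859 rad (106.5°).
Interpolate at f = 3/4 with slerp weights a = sin((1−f)δ)/sin δ ≈ 0.467, b = sin(fδ)/sin δ ≈ 1.027.
p = a·p₁ + b·p₂ ≈ (0.920, 0.274, 0.281); φ = arcsin(p_z) ≈ 16.35°, λ = atan2(p_y, p_x) ≈ 16.61°.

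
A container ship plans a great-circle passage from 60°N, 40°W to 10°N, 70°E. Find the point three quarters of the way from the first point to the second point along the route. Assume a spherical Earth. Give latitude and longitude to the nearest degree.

≈ 30°N, 58°E

Write both endpoints as unit vectors p₁, p₂ with components (cos φ cos λ, cos φ sin λ, sin φ).
The central angle between the endpoints is δ = arccos(p₁·p₂) ≈ 1.589 rad (91.0°).
Interpolate at f = 3/4 with slerp weights a = sin((1−f)δ)/sin δ ≈ 0.387, b = sin(fδ)/sin δ ≈ 0.929.
p = a·p₁ + b·p₂ ≈ (0.461, 0.735, 0.496); φ = arcsin(p_z) ≈ 29.76°, λ = atan2(p_y, p_x) ≈ 57.91°.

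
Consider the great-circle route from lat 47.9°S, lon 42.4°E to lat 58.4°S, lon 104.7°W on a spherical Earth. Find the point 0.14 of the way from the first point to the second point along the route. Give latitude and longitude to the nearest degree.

Convert each endpoint to a unit vector on the sphere (x = cos φ cos λ, y = cos φ sin λ, z = sin φ).
The central angle between the endpoints is δ = arccos(p₁·p₂) ≈ 1.227 rad (70.3°).
Interpolate at f = 0.14 with slerp weights a = sin((1−f)δ)/sin δ ≈ 0.924, b = sin(fδ)/sin δ ≈ 0.182.
p = a·p₁ + b·p₂ ≈ (0.433, 0.326, -0.840); φ = arcsin(p_z) ≈ -57.17°, λ = atan2(p_y, p_x) ≈ 36.93°.

≈ lat 57°S, lon 37°E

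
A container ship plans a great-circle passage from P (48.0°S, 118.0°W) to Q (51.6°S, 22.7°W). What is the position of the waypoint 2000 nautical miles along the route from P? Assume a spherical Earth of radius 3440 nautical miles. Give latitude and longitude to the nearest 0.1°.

≈ (60.4°S, 63.0°W)

The haversine formula gives a central angle δ ≈ 0.996 rad (57.0°) between the endpoints. The total great-circle distance is δ·R ≈ 0.996 × 3440 ≈ 3425 nmi, so the target fraction is f = 2000/3425 ≈ 0.584.
Interpolate at f ≈ 0.584 with slerp weights a = sin((1−f)δ)/sin δ ≈ 0.480, b = sin(fδ)/sin δ ≈ 0.655.
p = a·p₁ + b·p₂ ≈ (0.224, -0.440, -0.869); φ = arcsin(p_z) ≈ -60.39°, λ = atan2(p_y, p_x) ≈ -62.99°.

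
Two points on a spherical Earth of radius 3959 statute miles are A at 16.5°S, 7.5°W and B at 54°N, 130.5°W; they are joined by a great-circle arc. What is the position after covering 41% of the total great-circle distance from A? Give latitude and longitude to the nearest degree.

Convert each endpoint to a unit vector on the sphere (x = cos φ cos λ, y = cos φ sin λ, z = sin φ).
The central angle between the endpoints is δ = arccos(p₁·p₂) ≈ 2.137 rad (122.5°).
Interpolate at f = 0.41 with slerp weights a = sin((1−f)δ)/sin δ ≈ 1.129, b = sin(fδ)/sin δ ≈ 0.911.
p = a·p₁ + b·p₂ ≈ (0.725, -0.548, 0.416); φ = arcsin(p_z) ≈ 24.59°, λ = atan2(p_y, p_x) ≈ -37.08°.

≈ 25°N, 37°W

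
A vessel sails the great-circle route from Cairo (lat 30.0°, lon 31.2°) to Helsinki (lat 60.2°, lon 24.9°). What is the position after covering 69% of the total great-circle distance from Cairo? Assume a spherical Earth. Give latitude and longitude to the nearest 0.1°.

≈ lat 50.9°, lon 27.7°

Write both endpoints as unit vectors p₁, p₂ with components (cos φ cos λ, cos φ sin λ, sin φ).
The central angle between the endpoints is δ = arccos(p₁·p₂) ≈ 0.532 rad (30.5°).
Interpolate at f = 0.69 with slerp weights a = sin((1−f)δ)/sin δ ≈ 0.324, b = sin(fδ)/sin δ ≈ 0.708.
p = a·p₁ + b·p₂ ≈ (0.559, 0.293, 0.776); φ = arcsin(p_z) ≈ 50.88°, λ = atan2(p_y, p_x) ≈ 27.69°.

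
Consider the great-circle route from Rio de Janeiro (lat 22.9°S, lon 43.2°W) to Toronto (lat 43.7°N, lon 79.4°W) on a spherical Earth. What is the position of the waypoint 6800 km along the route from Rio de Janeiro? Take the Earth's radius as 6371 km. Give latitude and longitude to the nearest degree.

Write both endpoints as unit vectors p₁, p₂ with components (cos φ cos λ, cos φ sin λ, sin φ).
The central angle between the endpoints is δ = arccos(p₁·p₂) ≈ 1.299 rad (74.4°). The total great-circle distance is δ·R ≈ 1.299 × 6371 ≈ 8275 km, so the target fraction is f = 6800/8275 ≈ 0.822.
Interpolate at f ≈ 0.822 with slerp weights a = sin((1−f)δ)/sin δ ≈ 0.238, b = sin(fδ)/sin δ ≈ 0.909.
p = a·p₁ + b·p₂ ≈ (0.281, -0.796, 0.536); φ = arcsin(p_z) ≈ 32.38°, λ = atan2(p_y, p_x) ≈ -70.57°.

≈ lat 32°N, lon 71°W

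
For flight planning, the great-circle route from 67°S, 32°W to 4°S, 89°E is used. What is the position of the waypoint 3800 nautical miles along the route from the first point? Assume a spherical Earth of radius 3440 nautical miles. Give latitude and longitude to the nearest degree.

From cos δ = sin φ₁ sin φ₂ + cos φ₁ cos φ₂ cos Δλ, the central angle is δ ≈ 1.708 rad (97.8°). The total great-circle distance is δ·R ≈ 1.708 × 3440 ≈ 5875 nmi, so the target fraction is f = 3800/5875 ≈ 0.647.
Interpolate at f ≈ 0.647 with slerp weights a = sin((1−f)δ)/sin δ ≈ 0.573, b = sin(fδ)/sin δ ≈ 0.902.
p = a·p₁ + b·p₂ ≈ (0.205, 0.781, -0.590); φ = arcsin(p_z) ≈ -36.15°, λ = atan2(p_y, p_x) ≈ 75.26°.

≈ 36°S, 75°E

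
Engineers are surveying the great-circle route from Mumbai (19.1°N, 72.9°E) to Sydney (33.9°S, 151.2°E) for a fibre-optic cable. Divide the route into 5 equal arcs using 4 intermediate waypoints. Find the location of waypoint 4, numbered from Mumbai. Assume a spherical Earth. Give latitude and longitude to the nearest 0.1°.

≈ (25.5°S, 132.4°E)

Convert each endpoint to a unit vector on the sphere (x = cos φ cos λ, y = cos φ sin λ, z = sin φ).
The central angle between the endpoints is δ = arccos(p₁·p₂) ≈ 1.594 rad (91.3°).
Interpolate at f = 4/5 with slerp weights a = sin((1−f)δ)/sin δ ≈ 0.314, b = sin(fδ)/sin δ ≈ 0.957.
p = a·p₁ + b·p₂ ≈ (-0.609, 0.666, -0.431); φ = arcsin(p_z) ≈ -25.54°, λ = atan2(p_y, p_x) ≈ 132.44°.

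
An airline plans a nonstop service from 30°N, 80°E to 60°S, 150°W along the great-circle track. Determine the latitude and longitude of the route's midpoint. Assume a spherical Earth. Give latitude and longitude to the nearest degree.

≈ 29°S, 115°E

Write both endpoints as unit vectors p₁, p₂ with components (cos φ cos λ, cos φ sin λ, sin φ).
The central angle between the endpoints is δ = arccos(p₁·p₂) ≈ 2.362 rad (135.3°).
Interpolate at f = 1/2 with slerp weights a = sin((1−f)δ)/sin δ ≈ 1.316, b = sin(fδ)/sin δ ≈ 1.316.
p = a·p₁ + b·p₂ ≈ (-0.372, 0.793, -0.482); φ = arcsin(p_z) ≈ -28.80°, λ = atan2(p_y, p_x) ≈ 115.12°.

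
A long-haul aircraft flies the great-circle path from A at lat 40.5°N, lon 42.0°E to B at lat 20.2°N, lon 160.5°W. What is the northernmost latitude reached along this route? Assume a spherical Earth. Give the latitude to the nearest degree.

≈ 72°N

The great circle lies in the plane with unit normal n̂ = (p₁ × p₂)/|p₁ × p₂|.
Here n̂_z ≈ +0.303; the vertex latitude is φ_max = arccos|n̂_z| ≈ 72.3°.
Check via Clairaut: cos φ_max = |cos φ₁| · sin C = cos(40.5°)·sin(23.5°) ≈ 0.303, again giving ≈ 72.3°.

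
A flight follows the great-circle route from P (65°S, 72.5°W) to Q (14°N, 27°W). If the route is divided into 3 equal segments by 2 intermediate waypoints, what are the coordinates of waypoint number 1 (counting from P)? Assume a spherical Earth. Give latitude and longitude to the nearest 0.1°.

Write both endpoints as unit vectors p₁, p₂ with components (cos φ cos λ, cos φ sin λ, sin φ).
The central angle between the endpoints is δ = arccos(p₁·p₂) ≈ 1.503 rad (86.1°).
Interpolate at f = 1/3 with slerp weights a = sin((1−f)δ)/sin δ ≈ 0.844, b = sin(fδ)/sin δ ≈ 0.481.
p = a·p₁ + b·p₂ ≈ (0.523, -0.552, -0.649); φ = arcsin(p_z) ≈ -40.45°, λ = atan2(p_y, p_x) ≈ -46.54°.

≈ (40.5°S, 46.5°W)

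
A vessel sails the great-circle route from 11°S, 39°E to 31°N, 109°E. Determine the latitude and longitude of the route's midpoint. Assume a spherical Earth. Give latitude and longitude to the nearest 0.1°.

≈ 12.1°N, 71.3°E

Convert each endpoint to a unit vector on the sphere (x = cos φ cos λ, y = cos φ sin λ, z = sin φ).
The central angle between the endpoints is δ = arccos(p₁·p₂) ≈ 1.380 rad (79.1°).
Interpolate at f = 1/2 with slerp weights a = sin((1−f)δ)/sin δ ≈ 0.648, b = sin(fδ)/sin δ ≈ 0.648.
p = a·p₁ + b·p₂ ≈ (0.314, 0.926, 0.210); φ = arcsin(p_z) ≈ 12.13°, λ = atan2(p_y, p_x) ≈ 71.29°.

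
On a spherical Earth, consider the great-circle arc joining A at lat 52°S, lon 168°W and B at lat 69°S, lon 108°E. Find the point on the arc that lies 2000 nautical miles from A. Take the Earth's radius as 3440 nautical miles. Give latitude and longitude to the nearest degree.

≈ lat 70°S, lon 129°E

Convert each endpoint to a unit vector on the sphere (x = cos φ cos λ, y = cos φ sin λ, z = sin φ).
The central angle between the endpoints is δ = arccos(p₁·p₂) ≈ 0.709 rad (40.6°). The total great-circle distance is δ·R ≈ 0.709 × 3440 ≈ 2440 nmi, so the target fraction is f = 2000/2440 ≈ 0.820.
Interpolate at f ≈ 0.820 with slerp weights a = sin((1−f)δ)/sin δ ≈ 0.196, b = sin(fδ)/sin δ ≈ 0.843.
p = a·p₁ + b·p₂ ≈ (-0.211, 0.262, -0.942); φ = arcsin(p_z) ≈ -70.31°, λ = atan2(p_y, p_x) ≈ 128.87°.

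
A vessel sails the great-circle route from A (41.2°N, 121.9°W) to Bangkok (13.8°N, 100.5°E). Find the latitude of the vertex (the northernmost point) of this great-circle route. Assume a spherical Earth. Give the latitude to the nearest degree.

≈ 58°N

The great circle lies in the plane with unit normal n̂ = (p₁ × p₂)/|p₁ × p₂|.
Here n̂_z ≈ -0.533; the vertex latitude is φ_max = arccos|n̂_z| ≈ 57.8°.
Check via Clairaut: cos φ_max = |cos φ₁| · sin C = cos(41.2°)·sin(45.1°) ≈ 0.533, again giving ≈ 57.8°.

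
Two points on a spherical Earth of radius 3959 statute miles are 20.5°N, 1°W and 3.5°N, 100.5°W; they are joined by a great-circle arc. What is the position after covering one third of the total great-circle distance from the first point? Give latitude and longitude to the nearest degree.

Write both endpoints as unit vectors p₁, p₂ with components (cos φ cos λ, cos φ sin λ, sin φ).
The central angle between the endpoints is δ = arccos(p₁·p₂) ≈ 1.704 rad (97.6°).
Interpolate at f = 1/3 with slerp weights a = sin((1−f)δ)/sin δ ≈ 0.915, b = sin(fδ)/sin δ ≈ 0.543.
p = a·p₁ + b·p₂ ≈ (0.758, -0.548, 0.354); φ = arcsin(p_z) ≈ 20.71°, λ = atan2(p_y, p_x) ≈ -35.84°.

≈ 21°N, 36°W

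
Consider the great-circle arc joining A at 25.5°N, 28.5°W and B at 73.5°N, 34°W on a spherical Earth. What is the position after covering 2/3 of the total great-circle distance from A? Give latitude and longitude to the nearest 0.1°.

Convert each endpoint to a unit vector on the sphere (x = cos φ cos λ, y = cos φ sin λ, z = sin φ).
The central angle between the endpoints is δ = arccos(p₁·p₂) ≈ 0.839 rad (48.1°).
Interpolate at f = 2/3 with slerp weights a = sin((1−f)δ)/sin δ ≈ 0.371, b = sin(fδ)/sin δ ≈ 0.713.
p = a·p₁ + b·p₂ ≈ (0.462, -0.273, 0.844); φ = arcsin(p_z) ≈ 57.53°, λ = atan2(p_y, p_x) ≈ -30.57°.

≈ 57.5°N, 30.6°W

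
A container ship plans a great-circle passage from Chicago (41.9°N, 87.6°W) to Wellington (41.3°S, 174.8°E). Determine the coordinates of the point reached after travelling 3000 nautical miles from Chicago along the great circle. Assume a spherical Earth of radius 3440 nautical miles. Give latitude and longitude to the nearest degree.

≈ 8°N, 130°W

Write both endpoints as unit vectors p₁, p₂ with components (cos φ cos λ, cos φ sin λ, sin φ).
The central angle between the endpoints is δ = arccos(p₁·p₂) ≈ 2.111 rad (121.0°). The total great-circle distance is δ·R ≈ 2.111 × 3440 ≈ 7264 nmi, so the target fraction is f = 3000/7264 ≈ 0.413.
Interpolate at f ≈ 0.413 with slerp weights a = sin((1−f)δ)/sin δ ≈ 1.103, b = sin(fδ)/sin δ ≈ 0.893.
p = a·p₁ + b·p₂ ≈ (-0.634, -0.759, 0.147); φ = arcsin(p_z) ≈ 8.46°, λ = atan2(p_y, p_x) ≈ -129.85°.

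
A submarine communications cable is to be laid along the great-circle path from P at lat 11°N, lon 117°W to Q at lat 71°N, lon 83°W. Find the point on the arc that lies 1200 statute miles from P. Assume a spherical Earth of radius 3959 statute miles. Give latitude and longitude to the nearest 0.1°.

≈ lat 28.0°N, lon 113.1°W

The haversine formula gives a central angle δ ≈ 1.109 rad (63.6°) between the endpoints. The total great-circle distance is δ·R ≈ 1.109 × 3959 ≈ 4391 mi, so the target fraction is f = 1200/4391 ≈ 0.273.
Interpolate at f ≈ 0.273 with slerp weights a = sin((1−f)δ)/sin δ ≈ 0.806, b = sin(fδ)/sin δ ≈ 0.333.
p = a·p₁ + b·p₂ ≈ (-0.346, -0.813, 0.469); φ = arcsin(p_z) ≈ 27.97°, λ = atan2(p_y, p_x) ≈ -113.06°.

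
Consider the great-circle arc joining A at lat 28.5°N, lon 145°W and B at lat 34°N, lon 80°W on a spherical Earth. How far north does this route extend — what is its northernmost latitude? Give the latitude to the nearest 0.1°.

≈ 36.2°N

The great circle lies in the plane with unit normal n̂ = (p₁ × p₂)/|p₁ × p₂|.
Here n̂_z ≈ +0.807; the vertex latitude is φ_max = arccos|n̂_z| ≈ 36.2°.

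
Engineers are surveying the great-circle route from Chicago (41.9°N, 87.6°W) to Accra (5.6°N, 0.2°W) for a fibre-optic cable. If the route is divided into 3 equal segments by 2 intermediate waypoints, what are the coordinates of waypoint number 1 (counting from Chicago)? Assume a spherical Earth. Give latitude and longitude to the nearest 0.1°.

Write both endpoints as unit vectors p₁, p₂ with components (cos φ cos λ, cos φ sin λ, sin φ).
The central angle between the endpoints is δ = arccos(p₁·p₂) ≈ 1.472 rad (84.3°).
Interpolate at f = 1/3 with slerp weights a = sin((1−f)δ)/sin δ ≈ 0.835, b = sin(fδ)/sin δ ≈ 0.473.
p = a·p₁ + b·p₂ ≈ (0.497, -0.623, 0.604); φ = arcsin(p_z) ≈ 37.16°, λ = atan2(p_y, p_x) ≈ -51.40°.

≈ (37.2°N, 51.4°W)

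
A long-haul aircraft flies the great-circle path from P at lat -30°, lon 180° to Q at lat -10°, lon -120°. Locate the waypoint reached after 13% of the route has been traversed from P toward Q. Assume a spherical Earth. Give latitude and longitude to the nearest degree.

Convert each endpoint to a unit vector on the sphere (x = cos φ cos λ, y = cos φ sin λ, z = sin φ).
The central angle between the endpoints is δ = arccos(p₁·p₂) ≈ 1.032 rad (59.1°).
Interpolate at f = 0.13 with slerp weights a = sin((1−f)δ)/sin δ ≈ 0.911, b = sin(fδ)/sin δ ≈ 0.156.
p = a·p₁ + b·p₂ ≈ (-0.866, -0.133, -0.483); φ = arcsin(p_z) ≈ -28.85°, λ = atan2(p_y, p_x) ≈ -171.27°.

≈ lat -29°, lon -171°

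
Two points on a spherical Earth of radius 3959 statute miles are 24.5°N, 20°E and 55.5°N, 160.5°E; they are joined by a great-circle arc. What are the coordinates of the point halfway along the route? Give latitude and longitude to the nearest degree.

From cos δ = sin φ₁ sin φ₂ + cos φ₁ cos φ₂ cos Δλ, the central angle is δ ≈ 1.627 rad (93.2°).
Interpolate at f = 1/2 with slerp weights a = sin((1−f)δ)/sin δ ≈ 0.728, b = sin(fδ)/sin δ ≈ 0.728.
p = a·p₁ + b·p₂ ≈ (0.234, 0.364, 0.902); φ = arcsin(p_z) ≈ 64.36°, λ = atan2(p_y, p_x) ≈ 57.30°.

≈ 64°N, 57°E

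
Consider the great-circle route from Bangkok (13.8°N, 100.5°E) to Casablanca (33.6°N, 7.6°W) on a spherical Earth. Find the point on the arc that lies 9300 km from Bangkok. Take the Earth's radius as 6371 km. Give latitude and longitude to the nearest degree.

≈ 38°N, 8°E

The haversine formula gives a central angle δ ≈ 1.690 rad (96.9°) between the endpoints. The total great-circle distance is δ·R ≈ 1.690 × 6371 ≈ 10769 km, so the target fraction is f = 9300/10769 ≈ 0.864.
Interpolate at f ≈ 0.864 with slerp weights a = sin((1−f)δ)/sin δ ≈ 0.230, b = sin(fδ)/sin δ ≈ 1.001.
p = a·p₁ + b·p₂ ≈ (0.786, 0.110, 0.609); φ = arcsin(p_z) ≈ 37.51°, λ = atan2(p_y, p_x) ≈ 7.94°.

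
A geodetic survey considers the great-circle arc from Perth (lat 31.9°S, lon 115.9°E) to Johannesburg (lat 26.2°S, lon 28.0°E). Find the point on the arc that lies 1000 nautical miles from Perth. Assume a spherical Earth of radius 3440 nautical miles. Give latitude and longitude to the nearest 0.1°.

≈ lat 36.6°S, lon 96.5°E

Convert each endpoint to a unit vector on the sphere (x = cos φ cos λ, y = cos φ sin λ, z = sin φ).
The central angle between the endpoints is δ = arccos(p₁·p₂) ≈ 1.307 rad (74.9°). The total great-circle distance is δ·R ≈ 1.307 × 3440 ≈ 4494 nmi, so the target fraction is f = 1000/4494 ≈ 0.222.
Interpolate at f ≈ 0.222 with slerp weights a = sin((1−f)δ)/sin δ ≈ 0.880, b = sin(fδ)/sin δ ≈ 0.297.
p = a·p₁ + b·p₂ ≈ (-0.091, 0.797, -0.596); φ = arcsin(p_z) ≈ -36.61°, λ = atan2(p_y, p_x) ≈ 96.53°.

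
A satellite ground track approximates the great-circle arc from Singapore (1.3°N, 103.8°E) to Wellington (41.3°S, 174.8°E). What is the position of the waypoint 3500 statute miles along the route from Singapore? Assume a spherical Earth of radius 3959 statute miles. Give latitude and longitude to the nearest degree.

≈ (31°S, 145°E)

From cos δ = sin φ₁ sin φ₂ + cos φ₁ cos φ₂ cos Δλ, the central angle is δ ≈ 1.339 rad (76.7°). The total great-circle distance is δ·R ≈ 1.339 × 3959 ≈ 5302 mi, so the target fraction is f = 3500/5302 ≈ 0.660.
Interpolate at f ≈ 0.660 with slerp weights a = sin((1−f)δ)/sin δ ≈ 0.452, b = sin(fδ)/sin δ ≈ 0.795.
p = a·p₁ + b·p₂ ≈ (-0.702, 0.493, -0.514); φ = arcsin(p_z) ≈ -30.94°, λ = atan2(p_y, p_x) ≈ 144.95°.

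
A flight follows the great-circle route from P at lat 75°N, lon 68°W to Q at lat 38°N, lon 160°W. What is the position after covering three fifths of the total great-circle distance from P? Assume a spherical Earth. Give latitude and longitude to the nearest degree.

≈ lat 58°N, lon 147°W

Write both endpoints as unit vectors p₁, p₂ with components (cos φ cos λ, cos φ sin λ, sin φ).
The central angle between the endpoints is δ = arccos(p₁·p₂) ≈ 0.943 rad (54.0°).
Interpolate at f = 3/5 with slerp weights a = sin((1−f)δ)/sin δ ≈ 0.455, b = sin(fδ)/sin δ ≈ 0.662.
p = a·p₁ + b·p₂ ≈ (-0.446, -0.288, 0.847); φ = arcsin(p_z) ≈ 57.92°, λ = atan2(p_y, p_x) ≈ -147.19°.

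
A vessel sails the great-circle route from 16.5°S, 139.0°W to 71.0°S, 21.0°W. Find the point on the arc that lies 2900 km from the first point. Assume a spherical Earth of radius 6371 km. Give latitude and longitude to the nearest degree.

≈ 41°S, 129°W

From cos δ = sin φ₁ sin φ₂ + cos φ₁ cos φ₂ cos Δλ, the central angle is δ ≈ 1.449 rad (83.0°). The total great-circle distance is δ·R ≈ 1.449 × 6371 ≈ 9228 km, so the target fraction is f = 2900/9228 ≈ 0.314.
Interpolate at f ≈ 0.314 with slerp weights a = sin((1−f)δ)/sin δ ≈ 0.844, b = sin(fδ)/sin δ ≈ 0.443.
p = a·p₁ + b·p₂ ≈ (-0.476, -0.583, -0.659); φ = arcsin(p_z) ≈ -41.19°, λ = atan2(p_y, p_x) ≈ -129.26°.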